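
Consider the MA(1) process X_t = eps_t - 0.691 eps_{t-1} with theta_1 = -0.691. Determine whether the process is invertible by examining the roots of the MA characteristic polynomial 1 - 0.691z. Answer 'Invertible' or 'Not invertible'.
\text{Invertible}

The MA(q) characteristic polynomial is P(z) = 1 - 0.691z.
Invertibility requires all roots to lie outside the unit circle, i.e. |z| > 1 for every root.
This is linear in z: 1 + (-0.691) z = 0  =>  z = -1/(-0.691) = 1.447178,  |z| = 1.447178.
Moduli of all roots: 1.4472.
All moduli strictly greater than 1? Yes.
Verdict: Invertible.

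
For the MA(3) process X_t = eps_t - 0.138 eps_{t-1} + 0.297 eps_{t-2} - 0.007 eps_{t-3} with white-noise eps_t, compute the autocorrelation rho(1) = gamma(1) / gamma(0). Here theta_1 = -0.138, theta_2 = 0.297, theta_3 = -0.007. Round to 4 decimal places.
\rho(1) = -0.1635

For an MA(q) process with theta_0 = 1, the autocovariance is
  gamma(k) = sigma^2 * sum_{i=0..q-k} theta_i * theta_{i+k},
and rho(k) = gamma(k) / gamma(0). Sigma^2 cancels.
  numerator   = (1)*(-0.138) + (-0.138)*(0.297) + (0.297)*(-0.007) = -0.181065.
  denominator = (1)^2 + (-0.138)^2 + (0.297)^2 + (-0.007)^2 = 1.107302.
  rho(1) = -0.181065 / 1.107302 = -0.1635.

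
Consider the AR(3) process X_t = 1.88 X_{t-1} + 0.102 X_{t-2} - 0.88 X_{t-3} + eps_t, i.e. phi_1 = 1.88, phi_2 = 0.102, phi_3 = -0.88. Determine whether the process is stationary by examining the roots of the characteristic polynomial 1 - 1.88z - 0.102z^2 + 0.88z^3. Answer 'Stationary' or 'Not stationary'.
\text{Not stationary}

The AR(p) characteristic polynomial is P(z) = 1 - 1.88z - 0.102z^2 + 0.88z^3.
Stationarity requires all roots to lie outside the unit circle, i.e. |z| > 1 for every root.
Degree 3: look for a simple real root z0 first, then factor out (1 - z/z0) and solve the remaining quadratic.
Testing z0 = 0.625: P(0.625) = 1 + (-1.88)(0.625) + (-0.102)(0.625)^2 + (0.88)(0.625)^3
  = 1 + (-1.175) + (-0.039844) + (0.214844) = 0.  So z_0 = 0.625 is a root, |z_0| = 0.625.
Divide out the factor (1 - 1.6 z) = (1 - z/z0) (since 1/z0 = 1.6):
  P(z) = (1 - 1.6 z)(1 + (-0.28) z + (-0.55) z^2)
  [check: z-coef -0.28 - (1.6) = -1.88; z^2-coef -0.55 - (1.6)(-0.28) = -0.102; z^3-coef -(1.6)(-0.55) = 0.88.]
Remaining roots from the quadratic factor 1 + (-0.28) z + (-0.55) z^2:
  Set 1 + (-0.28) z + (-0.55) z^2 = 0, i.e. a z^2 + b z + c = 0 with a = -0.55, b = -0.28, c = 1.
  Discriminant D = b^2 - 4ac = (-0.28)^2 - 4*(-0.55)*1 = 0.0784 - (-2.2) = 2.2784.
  D >= 0, so the roots are real: z = (-b +/- sqrt(D)) / (2a) = (0.28 +/- 1.509437) / (-1.1).
    z_1 = (0.28 + 1.509437) / (-1.1) = -1.6268,   |z_1| = 1.6268.
    z_2 = (0.28 - 1.509437) / (-1.1) = 1.1177,   |z_2| = 1.1177.
Moduli of all roots: 0.6250, 1.6268, 1.1177.
All moduli strictly greater than 1? No.
Verdict: Not stationary.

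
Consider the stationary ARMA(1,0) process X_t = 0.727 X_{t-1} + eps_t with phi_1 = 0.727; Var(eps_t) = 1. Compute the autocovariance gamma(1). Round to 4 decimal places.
\gamma(1) = 1.5420

Multiply the model equation by X_{t-k} and take expectations. With theta_0 = psi_0 = 1 and psi_j the MA(infinity) weights, this gives
  gamma(k) - sum_i phi_i gamma(k-i) = c_k,
  c_k = sigma^2 * sum_{j=k..q} theta_j psi_{j-k}   (c_k = 0 for k > q),
using gamma(-m) = gamma(m).
Pure AR (q = 0): c_0 = sigma^2 = 1, c_k = 0 for k >= 1.
Equations for k = 0 and k = 1 (AR order 1):
  gamma(0) = phi_1 gamma(1) + c_0
  gamma(1) = phi_1 gamma(0) + c_1
Substituting the second into the first: gamma(0) (1 - phi_1^2) = c_0 + phi_1 c_1, so
  gamma(0) = c_0 / (1 - phi_1^2) = 1 / (1 - (0.727)^2) = 1 / 0.471471 = 2.121021.
  gamma(1) = phi_1 gamma(0) = (0.727)(2.121021) = 1.541982.
Therefore gamma(1) = 1.5420 (to 4 decimal places).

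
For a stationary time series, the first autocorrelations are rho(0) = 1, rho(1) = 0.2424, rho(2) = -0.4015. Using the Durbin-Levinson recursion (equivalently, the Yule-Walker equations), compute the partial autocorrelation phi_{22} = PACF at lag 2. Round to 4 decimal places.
\phi_{22} = -0.4890

The PACF at lag k is phi_{kk}, the last component of the solution
to the Yule-Walker system G_k phi = r_k where
  (G_k)_{ij} = rho(|i - j|), (r_k)_i = rho(i), i,j = 1..k.
Equivalently, Durbin-Levinson gives phi_{kk} iteratively:
  phi_{11} = rho(1)
  phi_{kk} = [rho(k) - sum_{j=1..k-1} phi_{k-1,j} rho(k-j)]
            / [1 - sum_{j=1..k-1} phi_{k-1,j} rho(j)],
  phi_{k,j} = phi_{k-1,j} - phi_{kk} phi_{k-1,k-j},  j = 1..k-1.
Step k = 1:
  phi_11 = rho(1) = 0.2424.
Step k = 2:
  phi_22 = [rho(2) - phi_11 rho(1)] / [1 - phi_11 rho(1)] = [-0.4015 - (0.2424)(0.2424)] / [1 - (0.2424)(0.2424)]
         = -0.46025776 / 0.94124224 = -0.489.
Therefore phi_{22} = -0.4890.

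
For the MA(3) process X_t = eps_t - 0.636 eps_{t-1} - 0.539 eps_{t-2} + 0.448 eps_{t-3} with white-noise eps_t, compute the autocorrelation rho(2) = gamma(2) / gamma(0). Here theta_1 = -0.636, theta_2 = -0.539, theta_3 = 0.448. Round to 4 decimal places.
\rho(2) = -0.4346

For an MA(q) process with theta_0 = 1, the autocovariance is
  gamma(k) = sigma^2 * sum_{i=0..q-k} theta_i * theta_{i+k},
and rho(k) = gamma(k) / gamma(0). Sigma^2 cancels.
  numerator   = (1)*(-0.539) + (-0.636)*(0.448) = -0.823928.
  denominator = (1)^2 + (-0.636)^2 + (-0.539)^2 + (0.448)^2 = 1.895721.
  rho(2) = -0.823928 / 1.895721 = -0.4346.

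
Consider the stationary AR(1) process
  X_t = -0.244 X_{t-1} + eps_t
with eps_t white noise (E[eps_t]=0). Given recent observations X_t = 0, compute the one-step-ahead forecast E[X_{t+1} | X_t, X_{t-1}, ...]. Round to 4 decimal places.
E[X_{t+1} \mid \mathcal F_t] = 0.0000

For an AR(p) model X_t = c + sum_i phi_i X_{t-i} + eps_t, the
one-step-ahead conditional mean is
  E[X_{t+1} | X_t, ...] = c + sum_i phi_i X_{t+1-i}.
Substitute known values:
  E[X_{t+1} | ...] = (-0.244) * (0)
                   = 0.0000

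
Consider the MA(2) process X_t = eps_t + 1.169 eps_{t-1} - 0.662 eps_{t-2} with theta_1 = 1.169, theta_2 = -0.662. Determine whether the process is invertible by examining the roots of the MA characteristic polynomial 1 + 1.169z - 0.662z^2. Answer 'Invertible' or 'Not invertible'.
\text{Not invertible}

The MA(q) characteristic polynomial is P(z) = 1 + 1.169z - 0.662z^2.
Invertibility requires all roots to lie outside the unit circle, i.e. |z| > 1 for every root.
Set 1 + (1.169) z + (-0.662) z^2 = 0, i.e. a z^2 + b z + c = 0 with a = -0.662, b = 1.169, c = 1.
Discriminant D = b^2 - 4ac = (1.169)^2 - 4*(-0.662)*1 = 1.366561 - (-2.648) = 4.014561.
D >= 0, so the roots are real: z = (-b +/- sqrt(D)) / (2a) = (-1.169 +/- 2.003637) / (-1.324).
  z_1 = (-1.169 + 2.003637) / (-1.324) = -0.6304,   |z_1| = 0.6304.
  z_2 = (-1.169 - 2.003637) / (-1.324) = 2.3963,   |z_2| = 2.3963.
Moduli of all roots: 0.6304, 2.3963.
All moduli strictly greater than 1? No.
Verdict: Not invertible.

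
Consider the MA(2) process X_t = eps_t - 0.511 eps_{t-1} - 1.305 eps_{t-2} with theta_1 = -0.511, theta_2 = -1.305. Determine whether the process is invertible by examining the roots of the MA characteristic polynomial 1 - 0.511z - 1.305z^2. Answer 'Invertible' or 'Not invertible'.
\text{Not invertible}

The MA(q) characteristic polynomial is P(z) = 1 - 0.511z - 1.305z^2.
Invertibility requires all roots to lie outside the unit circle, i.e. |z| > 1 for every root.
Set 1 + (-0.511) z + (-1.305) z^2 = 0, i.e. a z^2 + b z + c = 0 with a = -1.305, b = -0.511, c = 1.
Discriminant D = b^2 - 4ac = (-0.511)^2 - 4*(-1.305)*1 = 0.261121 - (-5.22) = 5.481121.
D >= 0, so the roots are real: z = (-b +/- sqrt(D)) / (2a) = (0.511 +/- 2.341179) / (-2.61).
  z_1 = (0.511 + 2.341179) / (-2.61) = -1.0928,   |z_1| = 1.0928.
  z_2 = (0.511 - 2.341179) / (-2.61) = 0.7012,   |z_2| = 0.7012.
Moduli of all roots: 1.0928, 0.7012.
All moduli strictly greater than 1? No.
Verdict: Not invertible.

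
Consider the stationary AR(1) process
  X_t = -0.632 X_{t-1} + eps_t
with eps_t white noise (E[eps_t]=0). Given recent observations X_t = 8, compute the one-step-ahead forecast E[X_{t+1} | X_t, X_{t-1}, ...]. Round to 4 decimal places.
E[X_{t+1} \mid \mathcal F_t] = -5.0560

For an AR(p) model X_t = c + sum_i phi_i X_{t-i} + eps_t, the
one-step-ahead conditional mean is
  E[X_{t+1} | X_t, ...] = c + sum_i phi_i X_{t+1-i}.
Substitute known values:
  E[X_{t+1} | ...] = (-0.632) * (8)
                   = -5.0560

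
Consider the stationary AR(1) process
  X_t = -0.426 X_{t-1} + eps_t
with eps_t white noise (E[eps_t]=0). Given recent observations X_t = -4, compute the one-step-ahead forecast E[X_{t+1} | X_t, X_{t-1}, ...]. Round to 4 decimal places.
E[X_{t+1} \mid \mathcal F_t] = 1.7040

For an AR(p) model X_t = c + sum_i phi_i X_{t-i} + eps_t, the
one-step-ahead conditional mean is
  E[X_{t+1} | X_t, ...] = c + sum_i phi_i X_{t+1-i}.
Substitute known values:
  E[X_{t+1} | ...] = (-0.426) * (-4)
                   = 1.7040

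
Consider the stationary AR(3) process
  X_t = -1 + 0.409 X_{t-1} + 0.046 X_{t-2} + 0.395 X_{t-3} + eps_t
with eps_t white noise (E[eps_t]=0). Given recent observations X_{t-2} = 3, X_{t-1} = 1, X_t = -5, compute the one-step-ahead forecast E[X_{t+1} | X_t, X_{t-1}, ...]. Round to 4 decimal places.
E[X_{t+1} \mid \mathcal F_t] = -1.8140

For an AR(p) model X_t = c + sum_i phi_i X_{t-i} + eps_t, the
one-step-ahead conditional mean is
  E[X_{t+1} | X_t, ...] = c + sum_i phi_i X_{t+1-i}.
Substitute known values:
  E[X_{t+1} | ...] = -1 + (0.409) * (-5) + (0.046) * (1) + (0.395) * (3)
                   = -1.8140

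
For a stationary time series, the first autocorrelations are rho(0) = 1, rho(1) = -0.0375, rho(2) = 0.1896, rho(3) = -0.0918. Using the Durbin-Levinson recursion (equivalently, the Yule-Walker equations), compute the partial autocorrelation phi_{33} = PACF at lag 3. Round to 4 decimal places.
\phi_{33} = -0.0820

The PACF at lag k is phi_{kk}, the last component of the solution
to the Yule-Walker system G_k phi = r_k where
  (G_k)_{ij} = rho(|i - j|), (r_k)_i = rho(i), i,j = 1..k.
Equivalently, Durbin-Levinson gives phi_{kk} iteratively:
  phi_{11} = rho(1)
  phi_{kk} = [rho(k) - sum_{j=1..k-1} phi_{k-1,j} rho(k-j)]
            / [1 - sum_{j=1..k-1} phi_{k-1,j} rho(j)],
  phi_{k,j} = phi_{k-1,j} - phi_{kk} phi_{k-1,k-j},  j = 1..k-1.
Step k = 1:
  phi_11 = rho(1) = -0.0375.
Step k = 2:
  phi_22 = [rho(2) - phi_11 rho(1)] / [1 - phi_11 rho(1)] = [0.1896 - (-0.0375)(-0.0375)] / [1 - (-0.0375)(-0.0375)]
         = 0.18819375 / 0.99859375 = 0.188459.
  Update: phi_21 = phi_11 - phi_22 phi_11 = -0.0375 - (0.188459)(-0.0375) = -0.030433.
Step k = 3:
  phi_33 = [rho(3) - phi_21 rho(2) - phi_22 rho(1)] / [1 - phi_21 rho(1) - phi_22 rho(2)]
    numerator   = -0.0918 - (-0.030433)(0.1896) - (0.188459)(-0.0375) = -0.07896274
    denominator = 1 - (-0.030433)(-0.0375) - (0.188459)(0.1896) = 0.96312699
  phi_33 = -0.07896274 / 0.96312699 = -0.082.
Therefore phi_{33} = -0.0820.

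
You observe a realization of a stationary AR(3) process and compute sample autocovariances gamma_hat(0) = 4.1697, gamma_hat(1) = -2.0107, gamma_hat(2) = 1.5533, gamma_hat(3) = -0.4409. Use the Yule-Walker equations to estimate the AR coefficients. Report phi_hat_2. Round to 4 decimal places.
\hat\phi_{2} = 0.2510

The Yule-Walker equations for an AR(p) process read, in matrix form,
  Gamma_p phi = r_p,   with   (Gamma_p)_{ij} = gamma(|i - j|),
                       (r_p)_i = gamma(i),   i,j = 1..p.
Substitute the sample gammas (Toeplitz matrix and right-hand side of size 3):
  Gamma_p = [[4.1697, -2.0107, 1.5533], [-2.0107, 4.1697, -2.0107], [1.5533, -2.0107, 4.1697]]
  r_p     = [-2.0107, 1.5533, -0.4409]
Written out (R1..R3):
  (R1) 4.1697 phi_1 - 2.0107 phi_2 + 1.5533 phi_3 = -2.0107
  (R2) -2.0107 phi_1 + 4.1697 phi_2 - 2.0107 phi_3 = 1.5533
  (R3) 1.5533 phi_1 - 2.0107 phi_2 + 4.1697 phi_3 = -0.4409
Gaussian elimination:
  R2 <- R2 - (-2.0107/4.1697) R1 = R2 - (-0.482217) R1:  3.200106 phi_2 - 1.261672 phi_3 = 0.583706
  R3 <- R3 - (1.5533/4.1697) R1 = R3 - (0.372521) R1:  -1.261672 phi_2 + 3.591063 phi_3 = 0.308128
  R3 <- R3 - (-1.261672/3.200106) R2 = R3 - (-0.39426) R2:  3.093637 phi_3 = 0.538259
Back-substitution:
  phi_hat_3 = 0.538259 / 3.093637 = 0.173989
  phi_hat_2 = (0.583706 - (-1.261672)(0.173989)) / 3.200106 = 0.250999
  phi_hat_1 = (-2.0107 - (-2.0107)(0.250999) - (1.5533)(0.173989)) / 4.1697 = -0.425996
So phi_hat = [-0.4260, 0.2510, 0.1740].
Therefore phi_hat_2 = 0.2510.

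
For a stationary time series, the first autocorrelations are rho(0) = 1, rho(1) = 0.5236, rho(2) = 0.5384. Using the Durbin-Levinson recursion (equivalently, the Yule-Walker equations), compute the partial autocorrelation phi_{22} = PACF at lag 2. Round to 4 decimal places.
\phi_{22} = 0.3640

The PACF at lag k is phi_{kk}, the last component of the solution
to the Yule-Walker system G_k phi = r_k where
  (G_k)_{ij} = rho(|i - j|), (r_k)_i = rho(i), i,j = 1..k.
Equivalently, Durbin-Levinson gives phi_{kk} iteratively:
  phi_{11} = rho(1)
  phi_{kk} = [rho(k) - sum_{j=1..k-1} phi_{k-1,j} rho(k-j)]
            / [1 - sum_{j=1..k-1} phi_{k-1,j} rho(j)],
  phi_{k,j} = phi_{k-1,j} - phi_{kk} phi_{k-1,k-j},  j = 1..k-1.
Step k = 1:
  phi_11 = rho(1) = 0.5236.
Step k = 2:
  phi_22 = [rho(2) - phi_11 rho(1)] / [1 - phi_11 rho(1)] = [0.5384 - (0.5236)(0.5236)] / [1 - (0.5236)(0.5236)]
         = 0.26424304 / 0.72584304 = 0.364.
Therefore phi_{22} = 0.3640.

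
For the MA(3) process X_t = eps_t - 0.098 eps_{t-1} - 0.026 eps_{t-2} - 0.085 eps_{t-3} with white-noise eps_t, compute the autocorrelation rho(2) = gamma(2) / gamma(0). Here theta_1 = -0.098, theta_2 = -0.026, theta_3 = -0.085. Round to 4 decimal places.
\rho(2) = -0.0174

For an MA(q) process with theta_0 = 1, the autocovariance is
  gamma(k) = sigma^2 * sum_{i=0..q-k} theta_i * theta_{i+k},
and rho(k) = gamma(k) / gamma(0). Sigma^2 cancels.
  numerator   = (1)*(-0.026) + (-0.098)*(-0.085) = -0.01767.
  denominator = (1)^2 + (-0.098)^2 + (-0.026)^2 + (-0.085)^2 = 1.017505.
  rho(2) = -0.01767 / 1.017505 = -0.0174.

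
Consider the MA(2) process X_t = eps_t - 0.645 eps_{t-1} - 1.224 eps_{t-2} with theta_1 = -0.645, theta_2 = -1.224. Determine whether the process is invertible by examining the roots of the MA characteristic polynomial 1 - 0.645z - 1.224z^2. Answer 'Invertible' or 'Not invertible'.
\text{Not invertible}

The MA(q) characteristic polynomial is P(z) = 1 - 0.645z - 1.224z^2.
Invertibility requires all roots to lie outside the unit circle, i.e. |z| > 1 for every root.
Set 1 + (-0.645) z + (-1.224) z^2 = 0, i.e. a z^2 + b z + c = 0 with a = -1.224, b = -0.645, c = 1.
Discriminant D = b^2 - 4ac = (-0.645)^2 - 4*(-1.224)*1 = 0.416025 - (-4.896) = 5.312025.
D >= 0, so the roots are real: z = (-b +/- sqrt(D)) / (2a) = (0.645 +/- 2.304783) / (-2.448).
  z_1 = (0.645 + 2.304783) / (-2.448) = -1.205,   |z_1| = 1.205.
  z_2 = (0.645 - 2.304783) / (-2.448) = 0.678,   |z_2| = 0.678.
Moduli of all roots: 1.2050, 0.6780.
All moduli strictly greater than 1? No.
Verdict: Not invertible.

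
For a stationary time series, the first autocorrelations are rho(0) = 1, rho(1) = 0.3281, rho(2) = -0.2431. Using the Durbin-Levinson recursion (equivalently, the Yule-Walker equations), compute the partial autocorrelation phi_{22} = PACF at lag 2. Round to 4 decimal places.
\phi_{22} = -0.3931

The PACF at lag k is phi_{kk}, the last component of the solution
to the Yule-Walker system G_k phi = r_k where
  (G_k)_{ij} = rho(|i - j|), (r_k)_i = rho(i), i,j = 1..k.
Equivalently, Durbin-Levinson gives phi_{kk} iteratively:
  phi_{11} = rho(1)
  phi_{kk} = [rho(k) - sum_{j=1..k-1} phi_{k-1,j} rho(k-j)]
            / [1 - sum_{j=1..k-1} phi_{k-1,j} rho(j)],
  phi_{k,j} = phi_{k-1,j} - phi_{kk} phi_{k-1,k-j},  j = 1..k-1.
Step k = 1:
  phi_11 = rho(1) = 0.3281.
Step k = 2:
  phi_22 = [rho(2) - phi_11 rho(1)] / [1 - phi_11 rho(1)] = [-0.2431 - (0.3281)(0.3281)] / [1 - (0.3281)(0.3281)]
         = -0.35074961 / 0.89235039 = -0.3931.
Therefore phi_{22} = -0.3931.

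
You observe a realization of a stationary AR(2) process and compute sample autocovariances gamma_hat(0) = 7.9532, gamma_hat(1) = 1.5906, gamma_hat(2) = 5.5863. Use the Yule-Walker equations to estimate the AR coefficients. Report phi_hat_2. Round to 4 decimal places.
\hat\phi_{2} = 0.6900

The Yule-Walker equations for an AR(p) process read, in matrix form,
  Gamma_p phi = r_p,   with   (Gamma_p)_{ij} = gamma(|i - j|),
                       (r_p)_i = gamma(i),   i,j = 1..p.
Substitute the sample gammas (Toeplitz matrix and right-hand side of size 2):
  Gamma_p = [[7.9532, 1.5906], [1.5906, 7.9532]]
  r_p     = [1.5906, 5.5863]
Written out:
  7.9532 phi_1 + 1.5906 phi_2 = 1.5906
  1.5906 phi_1 + 7.9532 phi_2 = 5.5863
Solve by Cramer's rule:
  det = gamma(0)^2 - gamma(1)^2 = (7.9532)^2 - (1.5906)^2 = 63.25339024 - 2.53000836 = 60.72338188
  phi_hat_1 = [gamma(1) gamma(0) - gamma(1) gamma(2)] / det = [(1.5906)(7.9532) - (1.5906)(5.5863)] / 60.72338188 = 3.76479114 / 60.72338188 = 0.062
  phi_hat_2 = [gamma(0) gamma(2) - gamma(1)^2] / det = [(7.9532)(5.5863) - (1.5906)^2] / 60.72338188 = 41.8989528 / 60.72338188 = 0.69
So phi_hat = [0.0620, 0.6900].
Therefore phi_hat_2 = 0.6900.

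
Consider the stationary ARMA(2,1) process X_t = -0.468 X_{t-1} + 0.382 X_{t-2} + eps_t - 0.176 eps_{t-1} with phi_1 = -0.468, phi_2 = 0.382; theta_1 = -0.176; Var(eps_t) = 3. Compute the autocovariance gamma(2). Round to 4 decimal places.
\gamma(2) = 8.2688

Multiply the model equation by X_{t-k} and take expectations. With theta_0 = psi_0 = 1 and psi_j the MA(infinity) weights, this gives
  gamma(k) - sum_i phi_i gamma(k-i) = c_k,
  c_k = sigma^2 * sum_{j=k..q} theta_j psi_{j-k}   (c_k = 0 for k > q),
using gamma(-m) = gamma(m).
psi-weights needed (psi_j = theta_j + sum_i phi_i psi_{j-i}):
  psi_1 = theta_1 + phi_1 = -0.176 + (-0.468) = -0.644
Right-hand sides:
  c_0 = sigma^2 (1 + theta_1 psi_1) = 3 * (1 + (-0.176)(-0.644)) = 3 * 1.113344 = 3.340032
  c_1 = sigma^2 theta_1 = 3 * (-0.176) = -0.528
  c_2 = 0
Equations for k = 0, 1, 2 (AR order 2, c_2 = 0):
  (E0) gamma(0) = phi_1 gamma(1) + phi_2 gamma(2) + c_0
  (E1) gamma(1) = phi_1 gamma(0) + phi_2 gamma(1) + c_1
  (E2) gamma(2) = phi_1 gamma(1) + phi_2 gamma(0)
From (E1): gamma(1) = A gamma(0) + B with
  A = phi_1 / (1 - phi_2) = -0.468 / 0.618 = -0.757282,   B = c_1 / (1 - phi_2) = -0.528 / 0.618 = -0.854369.
Insert (E2) into (E0): gamma(0) (1 - phi_2^2) = phi_1 (1 + phi_2) gamma(1) + c_0.
  phi_1 (1 + phi_2) = (-0.468)(1.382) = -0.646776,   1 - phi_2^2 = 0.854076.
Replace gamma(1) by A gamma(0) + B and collect gamma(0):
  gamma(0) [0.854076 - (-0.646776)(-0.757282)] = (-0.646776)(-0.854369) + 3.340032
  gamma(0) * 0.364284 = 3.892617
  gamma(0) = 3.892617 / 0.364284 = 10.685653.
  gamma(1) = A gamma(0) + B = (-0.757282)(10.685653) + (-0.854369) = -8.946417.
  gamma(2) = phi_1 gamma(1) + phi_2 gamma(0) = (-0.468)(-8.946417) + (0.382)(10.685653) = 8.268842.
Therefore gamma(2) = 8.2688 (to 4 decimal places).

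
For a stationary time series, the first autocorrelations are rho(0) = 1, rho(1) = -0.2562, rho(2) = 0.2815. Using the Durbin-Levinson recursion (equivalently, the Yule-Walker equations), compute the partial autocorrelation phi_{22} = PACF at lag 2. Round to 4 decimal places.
\phi_{22} = 0.2310

The PACF at lag k is phi_{kk}, the last component of the solution
to the Yule-Walker system G_k phi = r_k where
  (G_k)_{ij} = rho(|i - j|), (r_k)_i = rho(i), i,j = 1..k.
Equivalently, Durbin-Levinson gives phi_{kk} iteratively:
  phi_{11} = rho(1)
  phi_{kk} = [rho(k) - sum_{j=1..k-1} phi_{k-1,j} rho(k-j)]
            / [1 - sum_{j=1..k-1} phi_{k-1,j} rho(j)],
  phi_{k,j} = phi_{k-1,j} - phi_{kk} phi_{k-1,k-j},  j = 1..k-1.
Step k = 1:
  phi_11 = rho(1) = -0.2562.
Step k = 2:
  phi_22 = [rho(2) - phi_11 rho(1)] / [1 - phi_11 rho(1)] = [0.2815 - (-0.2562)(-0.2562)] / [1 - (-0.2562)(-0.2562)]
         = 0.21586156 / 0.93436156 = 0.231.
Therefore phi_{22} = 0.2310.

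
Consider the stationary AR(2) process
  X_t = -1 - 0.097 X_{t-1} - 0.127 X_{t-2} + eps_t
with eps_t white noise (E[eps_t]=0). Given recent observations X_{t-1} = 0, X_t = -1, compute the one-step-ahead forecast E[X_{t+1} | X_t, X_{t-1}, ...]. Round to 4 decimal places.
E[X_{t+1} \mid \mathcal F_t] = -0.9030

For an AR(p) model X_t = c + sum_i phi_i X_{t-i} + eps_t, the
one-step-ahead conditional mean is
  E[X_{t+1} | X_t, ...] = c + sum_i phi_i X_{t+1-i}.
Substitute known values:
  E[X_{t+1} | ...] = -1 + (-0.097) * (-1) + (-0.127) * (0)
                   = -0.9030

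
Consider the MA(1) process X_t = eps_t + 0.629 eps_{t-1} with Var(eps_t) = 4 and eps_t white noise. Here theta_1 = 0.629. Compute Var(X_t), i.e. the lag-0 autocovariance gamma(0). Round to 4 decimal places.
\gamma(0) = 5.5826

For an MA(q) process X_t = eps_t + sum_i theta_i eps_{t-i} with
Var(eps_t) = sigma^2, the variance is
  gamma(0) = sigma^2 * (1 + sum_i theta_i^2).
  sum_i theta_i^2 = (0.629)^2 = 0.395641.
  gamma(0) = 4 * (1 + 0.395641) = 4 * 1.395641 = 5.582564, which rounds to 5.5826.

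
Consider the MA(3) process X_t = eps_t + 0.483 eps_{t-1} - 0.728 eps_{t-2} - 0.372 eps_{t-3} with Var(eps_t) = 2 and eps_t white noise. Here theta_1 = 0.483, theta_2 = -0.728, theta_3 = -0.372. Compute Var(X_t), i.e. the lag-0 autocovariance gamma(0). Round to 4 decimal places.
\gamma(0) = 3.8033

For an MA(q) process X_t = eps_t + sum_i theta_i eps_{t-i} with
Var(eps_t) = sigma^2, the variance is
  gamma(0) = sigma^2 * (1 + sum_i theta_i^2).
  sum_i theta_i^2 = (0.483)^2 + (-0.728)^2 + (-0.372)^2 = 0.233289 + 0.529984 + 0.138384 = 0.901657.
  gamma(0) = 2 * (1 + 0.901657) = 2 * 1.901657 = 3.803314, which rounds to 3.8033.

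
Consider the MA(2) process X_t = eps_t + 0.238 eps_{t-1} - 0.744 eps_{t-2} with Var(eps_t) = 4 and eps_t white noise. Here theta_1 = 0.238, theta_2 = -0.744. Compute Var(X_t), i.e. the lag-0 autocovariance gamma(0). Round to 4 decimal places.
\gamma(0) = 6.4407

For an MA(q) process X_t = eps_t + sum_i theta_i eps_{t-i} with
Var(eps_t) = sigma^2, the variance is
  gamma(0) = sigma^2 * (1 + sum_i theta_i^2).
  sum_i theta_i^2 = (0.238)^2 + (-0.744)^2 = 0.056644 + 0.553536 = 0.61018.
  gamma(0) = 4 * (1 + 0.61018) = 4 * 1.61018 = 6.44072, which rounds to 6.4407.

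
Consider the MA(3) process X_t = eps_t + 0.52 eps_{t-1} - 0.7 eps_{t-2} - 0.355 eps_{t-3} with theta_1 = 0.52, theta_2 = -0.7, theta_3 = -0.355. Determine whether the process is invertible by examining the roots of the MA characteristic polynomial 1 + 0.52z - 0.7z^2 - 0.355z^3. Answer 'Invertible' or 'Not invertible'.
\text{Invertible}

The MA(q) characteristic polynomial is P(z) = 1 + 0.52z - 0.7z^2 - 0.355z^3.
Invertibility requires all roots to lie outside the unit circle, i.e. |z| > 1 for every root.
Degree 3: look for a simple real root z0 first, then factor out (1 - z/z0) and solve the remaining quadratic.
Testing z0 = -2: P(-2) = 1 + (0.52)(-2) + (-0.7)(-2)^2 + (-0.355)(-2)^3
  = 1 + (-1.04) + (-2.8) + (2.84) = 0.  So z_0 = -2 is a root, |z_0| = 2.
Divide out the factor (1 + 0.5 z) = (1 - z/z0) (since 1/z0 = -0.5):
  P(z) = (1 + 0.5 z)(1 + (0.02) z + (-0.71) z^2)
  [check: z-coef 0.02 - (-0.5) = 0.52; z^2-coef -0.71 - (-0.5)(0.02) = -0.7; z^3-coef -(-0.5)(-0.71) = -0.355.]
Remaining roots from the quadratic factor 1 + (0.02) z + (-0.71) z^2:
  Set 1 + (0.02) z + (-0.71) z^2 = 0, i.e. a z^2 + b z + c = 0 with a = -0.71, b = 0.02, c = 1.
  Discriminant D = b^2 - 4ac = (0.02)^2 - 4*(-0.71)*1 = 0.0004 - (-2.84) = 2.8404.
  D >= 0, so the roots are real: z = (-b +/- sqrt(D)) / (2a) = (-0.02 +/- 1.685349) / (-1.42).
    z_1 = (-0.02 + 1.685349) / (-1.42) = -1.1728,   |z_1| = 1.1728.
    z_2 = (-0.02 - 1.685349) / (-1.42) = 1.2009,   |z_2| = 1.2009.
Moduli of all roots: 2.0000, 1.1728, 1.2009.
All moduli strictly greater than 1? Yes.
Verdict: Invertible.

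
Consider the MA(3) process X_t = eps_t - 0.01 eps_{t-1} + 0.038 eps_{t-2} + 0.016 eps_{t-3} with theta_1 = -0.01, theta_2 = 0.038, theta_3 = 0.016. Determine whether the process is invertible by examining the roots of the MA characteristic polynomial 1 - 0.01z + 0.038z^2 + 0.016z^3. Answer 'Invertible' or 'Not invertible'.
\text{Invertible}

The MA(q) characteristic polynomial is P(z) = 1 - 0.01z + 0.038z^2 + 0.016z^3.
Invertibility requires all roots to lie outside the unit circle, i.e. |z| > 1 for every root.
Degree 3: look for a simple real root z0 first, then factor out (1 - z/z0) and solve the remaining quadratic.
Testing z0 = -5: P(-5) = 1 + (-0.01)(-5) + (0.038)(-5)^2 + (0.016)(-5)^3
  = 1 + (0.05) + (0.95) + (-2) = 0.  So z_0 = -5 is a root, |z_0| = 5.
Divide out the factor (1 + 0.2 z) = (1 - z/z0) (since 1/z0 = -0.2):
  P(z) = (1 + 0.2 z)(1 + (-0.21) z + (0.08) z^2)
  [check: z-coef -0.21 - (-0.2) = -0.01; z^2-coef 0.08 - (-0.2)(-0.21) = 0.038; z^3-coef -(-0.2)(0.08) = 0.016.]
Remaining roots from the quadratic factor 1 + (-0.21) z + (0.08) z^2:
  Set 1 + (-0.21) z + (0.08) z^2 = 0, i.e. a z^2 + b z + c = 0 with a = 0.08, b = -0.21, c = 1.
  Discriminant D = b^2 - 4ac = (-0.21)^2 - 4*(0.08)*1 = 0.0441 - (0.32) = -0.2759.
  D < 0, so the roots are the complex-conjugate pair z = (-b +/- i sqrt(-D)) / (2a) = 1.3125 +/- 3.2829i.
  For a conjugate pair |z|^2 = z * conj(z) = (product of roots) = c/a = 1/(0.08) = 12.5, so |z| = sqrt(12.5) = 3.5355 for both roots.
Moduli of all roots: 5.0000, 3.5355, 3.5355.
All moduli strictly greater than 1? Yes.
Verdict: Invertible.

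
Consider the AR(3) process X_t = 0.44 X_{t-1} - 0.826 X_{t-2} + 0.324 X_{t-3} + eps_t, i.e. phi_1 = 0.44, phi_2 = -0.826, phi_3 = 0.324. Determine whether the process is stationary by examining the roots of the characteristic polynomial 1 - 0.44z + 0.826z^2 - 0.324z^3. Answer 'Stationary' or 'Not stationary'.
\text{Stationary}

The AR(p) characteristic polynomial is P(z) = 1 - 0.44z + 0.826z^2 - 0.324z^3.
Stationarity requires all roots to lie outside the unit circle, i.e. |z| > 1 for every root.
Degree 3: look for a simple real root z0 first, then factor out (1 - z/z0) and solve the remaining quadratic.
Testing z0 = 2.5: P(2.5) = 1 + (-0.44)(2.5) + (0.826)(2.5)^2 + (-0.324)(2.5)^3
  = 1 + (-1.1) + (5.1625) + (-5.0625) = 0.  So z_0 = 2.5 is a root, |z_0| = 2.5.
Divide out the factor (1 - 0.4 z) = (1 - z/z0) (since 1/z0 = 0.4):
  P(z) = (1 - 0.4 z)(1 + (-0.04) z + (0.81) z^2)
  [check: z-coef -0.04 - (0.4) = -0.44; z^2-coef 0.81 - (0.4)(-0.04) = 0.826; z^3-coef -(0.4)(0.81) = -0.324.]
Remaining roots from the quadratic factor 1 + (-0.04) z + (0.81) z^2:
  Set 1 + (-0.04) z + (0.81) z^2 = 0, i.e. a z^2 + b z + c = 0 with a = 0.81, b = -0.04, c = 1.
  Discriminant D = b^2 - 4ac = (-0.04)^2 - 4*(0.81)*1 = 0.0016 - (3.24) = -3.2384.
  D < 0, so the roots are the complex-conjugate pair z = (-b +/- i sqrt(-D)) / (2a) = 0.0247 +/- 1.1108i.
  For a conjugate pair |z|^2 = z * conj(z) = (product of roots) = c/a = 1/(0.81) = 1.234568, so |z| = sqrt(1.234568) = 1.1111 for both roots.
Moduli of all roots: 2.5000, 1.1111, 1.1111.
All moduli strictly greater than 1? Yes.
Verdict: Stationary.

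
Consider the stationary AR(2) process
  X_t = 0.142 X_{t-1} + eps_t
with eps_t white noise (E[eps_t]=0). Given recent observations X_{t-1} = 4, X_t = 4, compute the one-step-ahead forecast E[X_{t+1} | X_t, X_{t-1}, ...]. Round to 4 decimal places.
E[X_{t+1} \mid \mathcal F_t] = 0.5680

For an AR(p) model X_t = c + sum_i phi_i X_{t-i} + eps_t, the
one-step-ahead conditional mean is
  E[X_{t+1} | X_t, ...] = c + sum_i phi_i X_{t+1-i}.
Substitute known values:
  E[X_{t+1} | ...] = (0.142) * (4) + (-0) * (4)
                   = 0.5680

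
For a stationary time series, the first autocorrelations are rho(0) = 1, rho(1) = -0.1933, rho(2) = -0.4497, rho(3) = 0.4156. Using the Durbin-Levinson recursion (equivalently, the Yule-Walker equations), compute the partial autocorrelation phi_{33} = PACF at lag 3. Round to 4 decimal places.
\phi_{33} = 0.2609

The PACF at lag k is phi_{kk}, the last component of the solution
to the Yule-Walker system G_k phi = r_k where
  (G_k)_{ij} = rho(|i - j|), (r_k)_i = rho(i), i,j = 1..k.
Equivalently, Durbin-Levinson gives phi_{kk} iteratively:
  phi_{11} = rho(1)
  phi_{kk} = [rho(k) - sum_{j=1..k-1} phi_{k-1,j} rho(k-j)]
            / [1 - sum_{j=1..k-1} phi_{k-1,j} rho(j)],
  phi_{k,j} = phi_{k-1,j} - phi_{kk} phi_{k-1,k-j},  j = 1..k-1.
Step k = 1:
  phi_11 = rho(1) = -0.1933.
Step k = 2:
  phi_22 = [rho(2) - phi_11 rho(1)] / [1 - phi_11 rho(1)] = [-0.4497 - (-0.1933)(-0.1933)] / [1 - (-0.1933)(-0.1933)]
         = -0.48706489 / 0.96263511 = -0.50597.
  Update: phi_21 = phi_11 - phi_22 phi_11 = -0.1933 - (-0.50597)(-0.1933) = -0.291104.
Step k = 3:
  phi_33 = [rho(3) - phi_21 rho(2) - phi_22 rho(1)] / [1 - phi_21 rho(1) - phi_22 rho(2)]
    numerator   = 0.4156 - (-0.291104)(-0.4497) - (-0.50597)(-0.1933) = 0.18688641
    denominator = 1 - (-0.291104)(-0.1933) - (-0.50597)(-0.4497) = 0.71619468
  phi_33 = 0.18688641 / 0.71619468 = 0.2609.
Therefore phi_{33} = 0.2609.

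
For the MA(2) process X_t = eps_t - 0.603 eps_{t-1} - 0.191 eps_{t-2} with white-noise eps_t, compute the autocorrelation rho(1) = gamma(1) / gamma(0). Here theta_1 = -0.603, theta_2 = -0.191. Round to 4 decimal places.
\rho(1) = -0.3484

For an MA(q) process with theta_0 = 1, the autocovariance is
  gamma(k) = sigma^2 * sum_{i=0..q-k} theta_i * theta_{i+k},
and rho(k) = gamma(k) / gamma(0). Sigma^2 cancels.
  numerator   = (1)*(-0.603) + (-0.603)*(-0.191) = -0.487827.
  denominator = (1)^2 + (-0.603)^2 + (-0.191)^2 = 1.40009.
  rho(1) = -0.487827 / 1.40009 = -0.3484.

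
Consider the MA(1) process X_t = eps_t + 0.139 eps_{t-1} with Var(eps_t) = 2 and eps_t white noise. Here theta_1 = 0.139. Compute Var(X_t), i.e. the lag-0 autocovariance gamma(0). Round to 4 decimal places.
\gamma(0) = 2.0386

For an MA(q) process X_t = eps_t + sum_i theta_i eps_{t-i} with
Var(eps_t) = sigma^2, the variance is
  gamma(0) = sigma^2 * (1 + sum_i theta_i^2).
  sum_i theta_i^2 = (0.139)^2 = 0.019321.
  gamma(0) = 2 * (1 + 0.019321) = 2 * 1.019321 = 2.038642, which rounds to 2.0386.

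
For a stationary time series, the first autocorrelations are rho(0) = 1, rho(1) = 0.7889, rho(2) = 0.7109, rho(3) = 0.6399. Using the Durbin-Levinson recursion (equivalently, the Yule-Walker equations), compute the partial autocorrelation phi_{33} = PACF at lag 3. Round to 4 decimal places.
\phi_{33} = 0.0717

The PACF at lag k is phi_{kk}, the last component of the solution
to the Yule-Walker system G_k phi = r_k where
  (G_k)_{ij} = rho(|i - j|), (r_k)_i = rho(i), i,j = 1..k.
Equivalently, Durbin-Levinson gives phi_{kk} iteratively:
  phi_{11} = rho(1)
  phi_{kk} = [rho(k) - sum_{j=1..k-1} phi_{k-1,j} rho(k-j)]
            / [1 - sum_{j=1..k-1} phi_{k-1,j} rho(j)],
  phi_{k,j} = phi_{k-1,j} - phi_{kk} phi_{k-1,k-j},  j = 1..k-1.
Step k = 1:
  phi_11 = rho(1) = 0.7889.
Step k = 2:
  phi_22 = [rho(2) - phi_11 rho(1)] / [1 - phi_11 rho(1)] = [0.7109 - (0.7889)(0.7889)] / [1 - (0.7889)(0.7889)]
         = 0.08853679 / 0.37763679 = 0.23445.
  Update: phi_21 = phi_11 - phi_22 phi_11 = 0.7889 - (0.23445)(0.7889) = 0.603943.
Step k = 3:
  phi_33 = [rho(3) - phi_21 rho(2) - phi_22 rho(1)] / [1 - phi_21 rho(1) - phi_22 rho(2)]
    numerator   = 0.6399 - (0.603943)(0.7109) - (0.23445)(0.7889) = 0.02559984
    denominator = 1 - (0.603943)(0.7889) - (0.23445)(0.7109) = 0.35687938
  phi_33 = 0.02559984 / 0.35687938 = 0.0717.
Therefore phi_{33} = 0.0717.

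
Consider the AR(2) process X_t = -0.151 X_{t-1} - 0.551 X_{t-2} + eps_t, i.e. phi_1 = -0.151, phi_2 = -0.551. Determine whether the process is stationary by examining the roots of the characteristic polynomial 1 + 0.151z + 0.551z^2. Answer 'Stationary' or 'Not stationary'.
\text{Stationary}

The AR(p) characteristic polynomial is P(z) = 1 + 0.151z + 0.551z^2.
Stationarity requires all roots to lie outside the unit circle, i.e. |z| > 1 for every root.
Set 1 + (0.151) z + (0.551) z^2 = 0, i.e. a z^2 + b z + c = 0 with a = 0.551, b = 0.151, c = 1.
Discriminant D = b^2 - 4ac = (0.151)^2 - 4*(0.551)*1 = 0.022801 - (2.204) = -2.181199.
D < 0, so the roots are the complex-conjugate pair z = (-b +/- i sqrt(-D)) / (2a) = -0.137 +/- 1.3402i.
For a conjugate pair |z|^2 = z * conj(z) = (product of roots) = c/a = 1/(0.551) = 1.814882, so |z| = sqrt(1.814882) = 1.3472 for both roots.
Moduli of all roots: 1.3472, 1.3472.
All moduli strictly greater than 1? Yes.
Verdict: Stationary.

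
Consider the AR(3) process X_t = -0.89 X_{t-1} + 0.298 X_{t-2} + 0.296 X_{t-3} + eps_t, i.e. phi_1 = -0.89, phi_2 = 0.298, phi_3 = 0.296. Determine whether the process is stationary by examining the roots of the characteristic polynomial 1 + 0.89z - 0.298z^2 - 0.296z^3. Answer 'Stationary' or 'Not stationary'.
\text{Stationary}

The AR(p) characteristic polynomial is P(z) = 1 + 0.89z - 0.298z^2 - 0.296z^3.
Stationarity requires all roots to lie outside the unit circle, i.e. |z| > 1 for every root.
Degree 3: look for a simple real root z0 first, then factor out (1 - z/z0) and solve the remaining quadratic.
Testing z0 = -1.25: P(-1.25) = 1 + (0.89)(-1.25) + (-0.298)(-1.25)^2 + (-0.296)(-1.25)^3
  = 1 + (-1.1125) + (-0.465625) + (0.578125) = 0.  So z_0 = -1.25 is a root, |z_0| = 1.25.
Divide out the factor (1 + 0.8 z) = (1 - z/z0) (since 1/z0 = -0.8):
  P(z) = (1 + 0.8 z)(1 + (0.09) z + (-0.37) z^2)
  [check: z-coef 0.09 - (-0.8) = 0.89; z^2-coef -0.37 - (-0.8)(0.09) = -0.298; z^3-coef -(-0.8)(-0.37) = -0.296.]
Remaining roots from the quadratic factor 1 + (0.09) z + (-0.37) z^2:
  Set 1 + (0.09) z + (-0.37) z^2 = 0, i.e. a z^2 + b z + c = 0 with a = -0.37, b = 0.09, c = 1.
  Discriminant D = b^2 - 4ac = (0.09)^2 - 4*(-0.37)*1 = 0.0081 - (-1.48) = 1.4881.
  D >= 0, so the roots are real: z = (-b +/- sqrt(D)) / (2a) = (-0.09 +/- 1.219877) / (-0.74).
    z_1 = (-0.09 + 1.219877) / (-0.74) = -1.5269,   |z_1| = 1.5269.
    z_2 = (-0.09 - 1.219877) / (-0.74) = 1.7701,   |z_2| = 1.7701.
Moduli of all roots: 1.2500, 1.5269, 1.7701.
All moduli strictly greater than 1? Yes.
Verdict: Stationary.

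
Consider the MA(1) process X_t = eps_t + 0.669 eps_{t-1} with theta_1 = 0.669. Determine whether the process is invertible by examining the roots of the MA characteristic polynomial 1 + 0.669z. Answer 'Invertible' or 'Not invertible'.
\text{Invertible}

The MA(q) characteristic polynomial is P(z) = 1 + 0.669z.
Invertibility requires all roots to lie outside the unit circle, i.e. |z| > 1 for every root.
This is linear in z: 1 + (0.669) z = 0  =>  z = -1/(0.669) = -1.494768,  |z| = 1.494768.
Moduli of all roots: 1.4948.
All moduli strictly greater than 1? Yes.
Verdict: Invertible.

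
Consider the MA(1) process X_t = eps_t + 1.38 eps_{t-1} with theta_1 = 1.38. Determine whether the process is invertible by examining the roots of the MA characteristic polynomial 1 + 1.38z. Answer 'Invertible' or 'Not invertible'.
\text{Not invertible}

The MA(q) characteristic polynomial is P(z) = 1 + 1.38z.
Invertibility requires all roots to lie outside the unit circle, i.e. |z| > 1 for every root.
This is linear in z: 1 + (1.38) z = 0  =>  z = -1/(1.38) = -0.724638,  |z| = 0.724638.
Moduli of all roots: 0.7246.
All moduli strictly greater than 1? No.
Verdict: Not invertible.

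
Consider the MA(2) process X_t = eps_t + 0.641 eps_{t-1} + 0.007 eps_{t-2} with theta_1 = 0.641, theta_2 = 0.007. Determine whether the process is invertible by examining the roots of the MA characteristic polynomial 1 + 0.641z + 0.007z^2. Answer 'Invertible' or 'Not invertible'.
\text{Invertible}

The MA(q) characteristic polynomial is P(z) = 1 + 0.641z + 0.007z^2.
Invertibility requires all roots to lie outside the unit circle, i.e. |z| > 1 for every root.
Set 1 + (0.641) z + (0.007) z^2 = 0, i.e. a z^2 + b z + c = 0 with a = 0.007, b = 0.641, c = 1.
Discriminant D = b^2 - 4ac = (0.641)^2 - 4*(0.007)*1 = 0.410881 - (0.028) = 0.382881.
D >= 0, so the roots are real: z = (-b +/- sqrt(D)) / (2a) = (-0.641 +/- 0.618774) / (0.014).
  z_1 = (-0.641 + 0.618774) / (0.014) = -1.5876,   |z_1| = 1.5876.
  z_2 = (-0.641 - 0.618774) / (0.014) = -89.9838,   |z_2| = 89.9838.
Moduli of all roots: 1.5876, 89.9838.
All moduli strictly greater than 1? Yes.
Verdict: Invertible.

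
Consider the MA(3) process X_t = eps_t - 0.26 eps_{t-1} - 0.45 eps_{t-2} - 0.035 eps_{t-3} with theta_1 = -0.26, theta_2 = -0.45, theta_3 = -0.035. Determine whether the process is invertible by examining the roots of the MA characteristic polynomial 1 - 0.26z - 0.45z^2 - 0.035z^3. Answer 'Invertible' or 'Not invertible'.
\text{Invertible}

The MA(q) characteristic polynomial is P(z) = 1 - 0.26z - 0.45z^2 - 0.035z^3.
Invertibility requires all roots to lie outside the unit circle, i.e. |z| > 1 for every root.
Degree 3: look for a simple real root z0 first, then factor out (1 - z/z0) and solve the remaining quadratic.
Testing z0 = -2: P(-2) = 1 + (-0.26)(-2) + (-0.45)(-2)^2 + (-0.035)(-2)^3
  = 1 + (0.52) + (-1.8) + (0.28) = 0.  So z_0 = -2 is a root, |z_0| = 2.
Divide out the factor (1 + 0.5 z) = (1 - z/z0) (since 1/z0 = -0.5):
  P(z) = (1 + 0.5 z)(1 + (-0.76) z + (-0.07) z^2)
  [check: z-coef -0.76 - (-0.5) = -0.26; z^2-coef -0.07 - (-0.5)(-0.76) = -0.45; z^3-coef -(-0.5)(-0.07) = -0.035.]
Remaining roots from the quadratic factor 1 + (-0.76) z + (-0.07) z^2:
  Set 1 + (-0.76) z + (-0.07) z^2 = 0, i.e. a z^2 + b z + c = 0 with a = -0.07, b = -0.76, c = 1.
  Discriminant D = b^2 - 4ac = (-0.76)^2 - 4*(-0.07)*1 = 0.5776 - (-0.28) = 0.8576.
  D >= 0, so the roots are real: z = (-b +/- sqrt(D)) / (2a) = (0.76 +/- 0.926067) / (-0.14).
    z_1 = (0.76 + 0.926067) / (-0.14) = -12.0433,   |z_1| = 12.0433.
    z_2 = (0.76 - 0.926067) / (-0.14) = 1.1862,   |z_2| = 1.1862.
Moduli of all roots: 2.0000, 12.0433, 1.1862.
All moduli strictly greater than 1? Yes.
Verdict: Invertible.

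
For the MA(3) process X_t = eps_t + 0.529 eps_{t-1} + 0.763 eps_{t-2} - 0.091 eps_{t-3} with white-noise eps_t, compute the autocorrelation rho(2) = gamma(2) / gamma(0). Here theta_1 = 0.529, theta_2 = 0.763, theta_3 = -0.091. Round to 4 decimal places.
\rho(2) = 0.3822

For an MA(q) process with theta_0 = 1, the autocovariance is
  gamma(k) = sigma^2 * sum_{i=0..q-k} theta_i * theta_{i+k},
and rho(k) = gamma(k) / gamma(0). Sigma^2 cancels.
  numerator   = (1)*(0.763) + (0.529)*(-0.091) = 0.714861.
  denominator = (1)^2 + (0.529)^2 + (0.763)^2 + (-0.091)^2 = 1.870291.
  rho(2) = 0.714861 / 1.870291 = 0.3822.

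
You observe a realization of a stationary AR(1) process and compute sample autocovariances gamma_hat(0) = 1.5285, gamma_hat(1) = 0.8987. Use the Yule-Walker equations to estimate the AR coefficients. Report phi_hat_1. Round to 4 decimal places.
\hat\phi_{1} = 0.5880

The Yule-Walker equations for an AR(p) process read, in matrix form,
  Gamma_p phi = r_p,   with   (Gamma_p)_{ij} = gamma(|i - j|),
                       (r_p)_i = gamma(i),   i,j = 1..p.
Substitute the sample gammas (Toeplitz matrix and right-hand side of size 1):
  Gamma_p = [[1.5285]]
  r_p     = [0.8987]
With p = 1 this is the single equation gamma(0) phi_1 = gamma(1):
  phi_hat_1 = gamma(1) / gamma(0) = 0.8987 / 1.5285 = 0.5880.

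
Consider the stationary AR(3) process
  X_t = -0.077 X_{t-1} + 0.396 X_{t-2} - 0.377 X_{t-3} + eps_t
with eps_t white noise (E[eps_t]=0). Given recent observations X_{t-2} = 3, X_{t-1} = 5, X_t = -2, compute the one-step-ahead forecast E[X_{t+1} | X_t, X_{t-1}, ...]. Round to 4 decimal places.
E[X_{t+1} \mid \mathcal F_t] = 1.0030

For an AR(p) model X_t = c + sum_i phi_i X_{t-i} + eps_t, the
one-step-ahead conditional mean is
  E[X_{t+1} | X_t, ...] = c + sum_i phi_i X_{t+1-i}.
Substitute known values:
  E[X_{t+1} | ...] = (-0.077) * (-2) + (0.396) * (5) + (-0.377) * (3)
                   = 1.0030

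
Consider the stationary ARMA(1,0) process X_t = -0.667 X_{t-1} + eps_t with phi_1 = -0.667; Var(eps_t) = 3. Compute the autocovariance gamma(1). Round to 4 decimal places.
\gamma(1) = -3.6047

Multiply the model equation by X_{t-k} and take expectations. With theta_0 = psi_0 = 1 and psi_j the MA(infinity) weights, this gives
  gamma(k) - sum_i phi_i gamma(k-i) = c_k,
  c_k = sigma^2 * sum_{j=k..q} theta_j psi_{j-k}   (c_k = 0 for k > q),
using gamma(-m) = gamma(m).
Pure AR (q = 0): c_0 = sigma^2 = 3, c_k = 0 for k >= 1.
Equations for k = 0 and k = 1 (AR order 1):
  gamma(0) = phi_1 gamma(1) + c_0
  gamma(1) = phi_1 gamma(0) + c_1
Substituting the second into the first: gamma(0) (1 - phi_1^2) = c_0 + phi_1 c_1, so
  gamma(0) = c_0 / (1 - phi_1^2) = 3 / (1 - (-0.667)^2) = 3 / 0.555111 = 5.404325.
  gamma(1) = phi_1 gamma(0) = (-0.667)(5.404325) = -3.604684.
Therefore gamma(1) = -3.6047 (to 4 decimal places).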